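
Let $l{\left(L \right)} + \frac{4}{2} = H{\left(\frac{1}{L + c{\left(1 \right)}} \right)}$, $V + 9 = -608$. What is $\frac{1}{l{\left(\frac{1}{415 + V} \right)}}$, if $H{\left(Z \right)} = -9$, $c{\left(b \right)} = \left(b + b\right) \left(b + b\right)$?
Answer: $- \frac{1}{11} \approx -0.090909$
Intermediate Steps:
$V = -617$ ($V = -9 - 608 = -617$)
$c{\left(b \right)} = 4 b^{2}$ ($c{\left(b \right)} = 2 b 2 b = 4 b^{2}$)
$l{\left(L \right)} = -11$ ($l{\left(L \right)} = -2 - 9 = -11$)
$\frac{1}{l{\left(\frac{1}{415 + V} \right)}} = \frac{1}{-11} = - \frac{1}{11}$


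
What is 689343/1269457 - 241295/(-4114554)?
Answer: 3142652624837/5223249377178 ≈ 0.60167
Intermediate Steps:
689343/1269457 - 241295/(-4114554) = 689343*(1/1269457) - 241295*(-1/4114554) = 689343/1269457 + 241295/4114554 = 3142652624837/5223249377178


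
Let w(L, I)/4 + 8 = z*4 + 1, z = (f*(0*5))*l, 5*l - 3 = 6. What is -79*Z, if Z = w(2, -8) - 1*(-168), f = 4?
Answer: -11060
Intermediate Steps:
l = 9/5 (l = ⅗ + (⅕)*6 = ⅗ + 6/5 = 9/5 ≈ 1.8000)
z = 0 (z = (4*(0*5))*(9/5) = (4*0)*(9/5) = 0*(9/5) = 0)
w(L, I) = -28 (w(L, I) = -32 + 4*(0*4 + 1) = -32 + 4*(0 + 1) = -32 + 4*1 = -32 + 4 = -28)
Z = 140 (Z = -28 - 1*(-168) = -28 + 168 = 140)
-79*Z = -79*140 = -11060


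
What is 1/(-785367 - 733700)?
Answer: -1/1519067 ≈ -6.5830e-7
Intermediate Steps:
1/(-785367 - 733700) = 1/(-1519067) = -1/1519067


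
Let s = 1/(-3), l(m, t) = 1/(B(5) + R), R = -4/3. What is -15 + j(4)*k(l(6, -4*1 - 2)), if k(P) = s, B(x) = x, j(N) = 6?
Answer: -17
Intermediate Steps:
R = -4/3 (R = -4*1/3 = -4/3 ≈ -1.3333)
l(m, t) = 3/11 (l(m, t) = 1/(5 - 4/3) = 1/(11/3) = 3/11)
s = -1/3 ≈ -0.33333
k(P) = -1/3
-15 + j(4)*k(l(6, -4*1 - 2)) = -15 + 6*(-1/3) = -15 - 2 = -17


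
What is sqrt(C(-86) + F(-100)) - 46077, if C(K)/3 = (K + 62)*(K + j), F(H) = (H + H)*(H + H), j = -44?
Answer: -46077 + 4*sqrt(3085) ≈ -45855.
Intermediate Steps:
F(H) = 4*H**2 (F(H) = (2*H)*(2*H) = 4*H**2)
C(K) = 3*(-44 + K)*(62 + K) (C(K) = 3*((K + 62)*(K - 44)) = 3*((62 + K)*(-44 + K)) = 3*((-44 + K)*(62 + K)) = 3*(-44 + K)*(62 + K))
sqrt(C(-86) + F(-100)) - 46077 = sqrt((-8184 + 3*(-86)**2 + 54*(-86)) + 4*(-100)**2) - 46077 = sqrt((-8184 + 3*7396 - 4644) + 4*10000) - 46077 = sqrt((-8184 + 22188 - 4644) + 40000) - 46077 = sqrt(9360 + 40000) - 46077 = sqrt(49360) - 46077 = 4*sqrt(3085) - 46077 = -46077 + 4*sqrt(3085)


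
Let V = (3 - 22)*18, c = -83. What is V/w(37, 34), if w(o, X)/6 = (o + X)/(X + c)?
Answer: 2793/71 ≈ 39.338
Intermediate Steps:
w(o, X) = 6*(X + o)/(-83 + X) (w(o, X) = 6*((o + X)/(X - 83)) = 6*((X + o)/(-83 + X)) = 6*(X + o)/(-83 + X))
V = -342 (V = -19*18 = -342)
V/w(37, 34) = -342*(-83 + 34)/(6*(34 + 37)) = -342/(6*71/(-49)) = -342/(6*(-1/49)*71) = -342/(-426/49) = -342*(-49/426) = 2793/71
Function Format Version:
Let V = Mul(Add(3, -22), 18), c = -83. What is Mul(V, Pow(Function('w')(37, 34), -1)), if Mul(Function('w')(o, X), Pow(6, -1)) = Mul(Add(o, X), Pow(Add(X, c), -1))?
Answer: Rational(2793, 71) ≈ 39.338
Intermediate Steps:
Function('w')(o, X) = Mul(6, Pow(Add(-83, X), -1), Add(X, o)) (Function('w')(o, X) = Mul(6, Mul(Add(o, X), Pow(Add(X, -83), -1))) = Mul(6, Mul(Add(X, o), Pow(Add(-83, X), -1))) = Mul(6, Mul(Pow(Add(-83, X), -1), Add(X, o))) = Mul(6, Pow(Add(-83, X), -1), Add(X, o)))
V = -342 (V = Mul(-19, 18) = -342)
Mul(V, Pow(Function('w')(37, 34), -1)) = Mul(-342, Pow(Mul(6, Pow(Add(-83, 34), -1), Add(34, 37)), -1)) = Mul(-342, Pow(Mul(6, Pow(-49, -1), 71), -1)) = Mul(-342, Pow(Mul(6, Rational(-1, 49), 71), -1)) = Mul(-342, Pow(Rational(-426, 49), -1)) = Mul(-342, Rational(-49, 426)) = Rational(2793, 71)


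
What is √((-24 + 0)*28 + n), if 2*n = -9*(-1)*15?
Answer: I*√2418/2 ≈ 24.587*I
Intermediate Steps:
n = 135/2 (n = (-9*(-1)*15)/2 = (9*15)/2 = (½)*135 = 135/2 ≈ 67.500)
√((-24 + 0)*28 + n) = √((-24 + 0)*28 + 135/2) = √(-24*28 + 135/2) = √(-672 + 135/2) = √(-1209/2) = I*√2418/2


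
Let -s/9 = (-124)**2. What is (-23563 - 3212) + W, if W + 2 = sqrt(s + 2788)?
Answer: -26777 + 2*I*sqrt(33899) ≈ -26777.0 + 368.23*I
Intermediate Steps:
s = -138384 (s = -9*(-124)**2 = -9*15376 = -138384)
W = -2 + 2*I*sqrt(33899) (W = -2 + sqrt(-138384 + 2788) = -2 + sqrt(-135596) = -2 + 2*I*sqrt(33899) ≈ -2.0 + 368.23*I)
(-23563 - 3212) + W = (-23563 - 3212) + (-2 + 2*I*sqrt(33899)) = -26775 + (-2 + 2*I*sqrt(33899)) = -26777 + 2*I*sqrt(33899)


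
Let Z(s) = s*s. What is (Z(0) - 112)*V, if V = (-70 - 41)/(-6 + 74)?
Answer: 3108/17 ≈ 182.82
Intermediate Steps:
Z(s) = s²
V = -111/68 ≈ -1.6324
(Z(0) - 112)*V = (0² - 112)*(-111/68) = (0 - 112)*(-111/68) = -112*(-111/68) = 3108/17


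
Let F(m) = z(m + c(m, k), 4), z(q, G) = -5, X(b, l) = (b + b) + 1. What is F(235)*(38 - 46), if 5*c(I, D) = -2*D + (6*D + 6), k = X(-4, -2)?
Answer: 40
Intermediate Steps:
X(b, l) = 1 + 2*b (X(b, l) = 2*b + 1 = 1 + 2*b)
k = -7 (k = 1 + 2*(-4) = 1 - 8 = -7)
c(I, D) = 6/5 + 4*D/5 (c(I, D) = (-2*D + (6*D + 6))/5 = (-2*D + (6 + 6*D))/5 = (6 + 4*D)/5 = 6/5 + 4*D/5)
F(m) = -5
F(235)*(38 - 46) = -5*(38 - 46) = -5*(-8) = 40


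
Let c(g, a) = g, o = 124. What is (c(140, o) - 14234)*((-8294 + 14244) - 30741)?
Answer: 349404354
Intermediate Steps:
(c(140, o) - 14234)*((-8294 + 14244) - 30741) = (140 - 14234)*((-8294 + 14244) - 30741) = -14094*(5950 - 30741) = -14094*(-24791) = 349404354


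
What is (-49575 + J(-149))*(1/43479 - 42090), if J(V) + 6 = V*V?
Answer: 50106251764420/43479 ≈ 1.1524e+9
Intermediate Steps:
J(V) = -6 + V² (J(V) = -6 + V*V = -6 + V²)
(-49575 + J(-149))*(1/43479 - 42090) = (-49575 + (-6 + (-149)²))*(1/43479 - 42090) = (-49575 + (-6 + 22201))*(1/43479 - 42090) = (-49575 + 22195)*(-1830031109/43479) = -27380*(-1830031109/43479) = 50106251764420/43479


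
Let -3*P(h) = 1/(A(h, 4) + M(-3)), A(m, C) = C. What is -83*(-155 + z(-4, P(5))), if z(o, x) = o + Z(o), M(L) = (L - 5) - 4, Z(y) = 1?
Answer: 13114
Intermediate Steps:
M(L) = -9 + L (M(L) = (-5 + L) - 4 = -9 + L)
P(h) = 1/24 (P(h) = -1/(3*(4 + (-9 - 3))) = -1/(3*(4 - 12)) = -1/3/(-8) = -1/3*(-1/8) = 1/24)
z(o, x) = 1 + o (z(o, x) = o + 1 = 1 + o)
-83*(-155 + z(-4, P(5))) = -83*(-155 + (1 - 4)) = -83*(-155 - 3) = -83*(-158) = 13114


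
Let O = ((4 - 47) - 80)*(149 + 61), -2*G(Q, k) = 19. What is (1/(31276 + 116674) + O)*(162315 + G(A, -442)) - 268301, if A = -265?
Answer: -1240596070074789/295900 ≈ -4.1926e+9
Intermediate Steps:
G(Q, k) = -19/2 (G(Q, k) = -½*19 = -19/2)
O = -25830 (O = (-43 - 80)*210 = -123*210 = -25830)
(1/(31276 + 116674) + O)*(162315 + G(A, -442)) - 268301 = (1/(31276 + 116674) - 25830)*(162315 - 19/2) - 268301 = (1/147950 - 25830)*(324611/2) - 268301 = -3821548499/147950*324611/2 - 268301 = -1240516679808889/295900 - 268301 = -1240596070074789/295900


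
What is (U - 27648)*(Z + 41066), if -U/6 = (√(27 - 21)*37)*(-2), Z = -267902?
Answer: 6271561728 - 100715184*√6 ≈ 6.0249e+9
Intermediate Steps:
U = 444*√6 (U = -6*√(27 - 21)*37*(-2) = -6*√6*37*(-2) = -6*37*√6*(-2) = -(-444)*√6 = 444*√6 ≈ 1087.6)
(U - 27648)*(Z + 41066) = (444*√6 - 27648)*(-267902 + 41066) = (-27648 + 444*√6)*(-226836) = 6271561728 - 100715184*√6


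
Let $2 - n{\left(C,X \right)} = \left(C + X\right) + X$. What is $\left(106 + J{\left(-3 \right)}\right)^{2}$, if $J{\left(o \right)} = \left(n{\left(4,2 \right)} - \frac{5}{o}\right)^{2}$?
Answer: $\frac{1261129}{81} \approx 15570.0$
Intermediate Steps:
$n{\left(C,X \right)} = 2 - C - 2 X$ ($n{\left(C,X \right)} = 2 - \left(\left(C + X\right) + X\right) = 2 - \left(C + 2 X\right) = 2 - C - 2 X$)
$J{\left(o \right)} = \left(-6 - \frac{5}{o}\right)^{2}$ ($J{\left(o \right)} = \left(\left(2 - 4 - 4\right) - \frac{5}{o}\right)^{2} = \left(-6 - \frac{5}{o}\right)^{2}$)
$\left(106 + J{\left(-3 \right)}\right)^{2} = \left(106 + \frac{\left(5 + 6 \left(-3\right)\right)^{2}}{9}\right)^{2} = \left(106 + \frac{\left(5 - 18\right)^{2}}{9}\right)^{2} = \left(106 + \frac{\left(-13\right)^{2}}{9}\right)^{2} = \left(106 + \frac{1}{9} \cdot 169\right)^{2} = \left(106 + \frac{169}{9}\right)^{2} = \left(\frac{1123}{9}\right)^{2} = \frac{1261129}{81}$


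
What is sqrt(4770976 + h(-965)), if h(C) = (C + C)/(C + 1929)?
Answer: 3*sqrt(123156862566)/482 ≈ 2184.3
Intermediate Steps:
h(C) = 2*C/(1929 + C) (h(C) = (2*C)/(1929 + C) = 2*C/(1929 + C))
sqrt(4770976 + h(-965)) = sqrt(4770976 + 2*(-965)/(1929 - 965)) = sqrt(4770976 + 2*(-965)/964) = sqrt(4770976 + 2*(-965)*(1/964)) = sqrt(4770976 - 965/482) = sqrt(2299609467/482) = 3*sqrt(123156862566)/482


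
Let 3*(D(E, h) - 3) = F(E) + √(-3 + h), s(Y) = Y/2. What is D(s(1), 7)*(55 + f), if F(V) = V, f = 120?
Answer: 4025/6 ≈ 670.83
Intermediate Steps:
s(Y) = Y/2 (s(Y) = Y*(½) = Y/2)
D(E, h) = 3 + E/3 + √(-3 + h)/3 (D(E, h) = 3 + (E + √(-3 + h))/3 = 3 + (E/3 + √(-3 + h)/3) = 3 + E/3 + √(-3 + h)/3)
D(s(1), 7)*(55 + f) = (3 + ((½)*1)/3 + √(-3 + 7)/3)*(55 + 120) = (3 + (⅓)*(½) + √4/3)*175 = (3 + ⅙ + (⅓)*2)*175 = (3 + ⅙ + ⅔)*175 = (23/6)*175 = 4025/6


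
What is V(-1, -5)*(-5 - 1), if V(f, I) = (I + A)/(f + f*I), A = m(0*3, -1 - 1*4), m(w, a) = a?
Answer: 15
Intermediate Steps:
A = -5 (A = -1 - 1*4 = -1 - 4 = -5)
V(f, I) = (-5 + I)/(f + I*f) (V(f, I) = (I - 5)/(f + f*I) = (-5 + I)/(f + I*f))
V(-1, -5)*(-5 - 1) = ((-5 - 5)/((-1)*(1 - 5)))*(-5 - 1) = -1*(-10)/(-4)*(-6) = -1*(-¼)*(-10)*(-6) = -5/2*(-6) = 15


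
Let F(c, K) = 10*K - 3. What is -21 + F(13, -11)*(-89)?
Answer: 10036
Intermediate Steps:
F(c, K) = -3 + 10*K
-21 + F(13, -11)*(-89) = -21 + (-3 + 10*(-11))*(-89) = -21 + (-3 - 110)*(-89) = -21 - 113*(-89) = -21 + 10057 = 10036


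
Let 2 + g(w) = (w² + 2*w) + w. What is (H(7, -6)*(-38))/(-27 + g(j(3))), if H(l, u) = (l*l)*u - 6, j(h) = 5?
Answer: 11400/11 ≈ 1036.4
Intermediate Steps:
g(w) = -2 + w² + 3*w (g(w) = -2 + ((w² + 2*w) + w) = -2 + (w² + 3*w) = -2 + w² + 3*w)
H(l, u) = -6 + u*l² (H(l, u) = l²*u - 6 = u*l² - 6 = -6 + u*l²)
(H(7, -6)*(-38))/(-27 + g(j(3))) = ((-6 - 6*7²)*(-38))/(-27 + (-2 + 5² + 3*5)) = ((-6 - 6*49)*(-38))/(-27 + (-2 + 25 + 15)) = ((-6 - 294)*(-38))/(-27 + 38) = -300*(-38)/11 = 11400*(1/11) = 11400/11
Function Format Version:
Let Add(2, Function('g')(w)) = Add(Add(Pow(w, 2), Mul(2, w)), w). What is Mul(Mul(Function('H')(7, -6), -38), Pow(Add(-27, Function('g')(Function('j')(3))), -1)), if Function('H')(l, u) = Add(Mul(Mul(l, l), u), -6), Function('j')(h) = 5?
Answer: Rational(11400, 11) ≈ 1036.4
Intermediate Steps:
Function('g')(w) = Add(-2, Pow(w, 2), Mul(3, w)) (Function('g')(w) = Add(-2, Add(Add(Pow(w, 2), Mul(2, w)), w)) = Add(-2, Add(Pow(w, 2), Mul(3, w))) = Add(-2, Pow(w, 2), Mul(3, w)))
Function('H')(l, u) = Add(-6, Mul(u, Pow(l, 2))) (Function('H')(l, u) = Add(Mul(Pow(l, 2), u), -6) = Add(Mul(u, Pow(l, 2)), -6) = Add(-6, Mul(u, Pow(l, 2))))
Mul(Mul(Function('H')(7, -6), -38), Pow(Add(-27, Function('g')(Function('j')(3))), -1)) = Mul(Mul(Add(-6, Mul(-6, Pow(7, 2))), -38), Pow(Add(-27, Add(-2, Pow(5, 2), Mul(3, 5))), -1)) = Mul(Mul(Add(-6, Mul(-6, 49)), -38), Pow(Add(-27, Add(-2, 25, 15)), -1)) = Mul(Mul(Add(-6, -294), -38), Pow(Add(-27, 38), -1)) = Mul(Mul(-300, -38), Pow(11, -1)) = Mul(11400, Rational(1, 11)) = Rational(11400, 11)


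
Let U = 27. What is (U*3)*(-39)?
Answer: -3159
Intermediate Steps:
(U*3)*(-39) = (27*3)*(-39) = 81*(-39) = -3159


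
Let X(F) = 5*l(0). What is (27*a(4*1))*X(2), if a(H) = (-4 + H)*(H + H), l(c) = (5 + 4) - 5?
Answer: 0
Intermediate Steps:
l(c) = 4 (l(c) = 9 - 5 = 4)
a(H) = 2*H*(-4 + H) (a(H) = (-4 + H)*(2*H) = 2*H*(-4 + H))
X(F) = 20 (X(F) = 5*4 = 20)
(27*a(4*1))*X(2) = (27*(2*(4*1)*(-4 + 4*1)))*20 = (27*(2*4*(-4 + 4)))*20 = (27*(2*4*0))*20 = (27*0)*20 = 0*20 = 0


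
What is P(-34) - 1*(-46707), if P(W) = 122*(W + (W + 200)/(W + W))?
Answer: 718440/17 ≈ 42261.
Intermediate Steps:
P(W) = 122*W + 61*(200 + W)/W (P(W) = 122*(W + (200 + W)/((2*W))) = 122*(W + (200 + W)*(1/(2*W))) = 122*(W + (200 + W)/(2*W)) = 122*W + 61*(200 + W)/W)
P(-34) - 1*(-46707) = (61 + 122*(-34) + 12200/(-34)) - 1*(-46707) = (61 - 4148 + 12200*(-1/34)) + 46707 = (61 - 4148 - 6100/17) + 46707 = -75579/17 + 46707 = 718440/17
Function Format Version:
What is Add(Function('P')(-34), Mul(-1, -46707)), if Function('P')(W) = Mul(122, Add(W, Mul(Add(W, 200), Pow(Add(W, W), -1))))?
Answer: Rational(718440, 17) ≈ 42261.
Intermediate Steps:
Function('P')(W) = Add(Mul(122, W), Mul(61, Pow(W, -1), Add(200, W))) (Function('P')(W) = Mul(122, Add(W, Mul(Add(200, W), Pow(Mul(2, W), -1)))) = Mul(122, Add(W, Mul(Add(200, W), Mul(Rational(1, 2), Pow(W, -1))))) = Mul(122, Add(W, Mul(Rational(1, 2), Pow(W, -1), Add(200, W)))) = Add(Mul(122, W), Mul(61, Pow(W, -1), Add(200, W))))
Add(Function('P')(-34), Mul(-1, -46707)) = Add(Add(61, Mul(122, -34), Mul(12200, Pow(-34, -1))), Mul(-1, -46707)) = Add(Add(61, -4148, Mul(12200, Rational(-1, 34))), 46707) = Add(Add(61, -4148, Rational(-6100, 17)), 46707) = Add(Rational(-75579, 17), 46707) = Rational(718440, 17)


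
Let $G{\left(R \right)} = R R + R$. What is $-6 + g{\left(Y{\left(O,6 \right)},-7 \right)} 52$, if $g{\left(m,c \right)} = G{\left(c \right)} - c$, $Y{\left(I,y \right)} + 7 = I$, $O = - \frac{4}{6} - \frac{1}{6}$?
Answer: $2542$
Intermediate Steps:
$G{\left(R \right)} = R + R^{2}$ ($G{\left(R \right)} = R^{2} + R = R + R^{2}$)
$O = - \frac{5}{6}$ ($O = \left(-4\right) \frac{1}{6} - \frac{1}{6} = - \frac{2}{3} - \frac{1}{6} = - \frac{5}{6} \approx -0.83333$)
$Y{\left(I,y \right)} = -7 + I$
$g{\left(m,c \right)} = - c + c \left(1 + c\right)$ ($g{\left(m,c \right)} = c \left(1 + c\right) - c = - c + c \left(1 + c\right)$)
$-6 + g{\left(Y{\left(O,6 \right)},-7 \right)} 52 = -6 + \left(-7\right)^{2} \cdot 52 = -6 + 49 \cdot 52 = -6 + 2548 = 2542$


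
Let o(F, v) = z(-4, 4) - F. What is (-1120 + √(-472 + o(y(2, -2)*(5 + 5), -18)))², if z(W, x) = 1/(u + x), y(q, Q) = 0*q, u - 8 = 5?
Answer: (19040 - I*√136391)²/289 ≈ 1.2539e+6 - 48662.0*I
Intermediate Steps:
u = 13 (u = 8 + 5 = 13)
y(q, Q) = 0
z(W, x) = 1/(13 + x)
o(F, v) = 1/17 - F (o(F, v) = 1/(13 + 4) - F = 1/17 - F)
(-1120 + √(-472 + o(y(2, -2)*(5 + 5), -18)))² = (-1120 + √(-472 + (1/17 - 0*(5 + 5))))² = (-1120 + √(-472 + (1/17 - 0*10)))² = (-1120 + √(-472 + (1/17 - 1*0)))² = (-1120 + √(-472 + (1/17 + 0)))² = (-1120 + √(-472 + 1/17))² = (-1120 + √(-8023/17))² = (-1120 + I*√136391/17)²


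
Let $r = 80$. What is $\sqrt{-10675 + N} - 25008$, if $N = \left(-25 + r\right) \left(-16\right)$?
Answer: $-25008 + i \sqrt{11555} \approx -25008.0 + 107.49 i$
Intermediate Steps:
$N = -880$ ($N = \left(-25 + 80\right) \left(-16\right) = 55 \left(-16\right) = -880$)
$\sqrt{-10675 + N} - 25008 = \sqrt{-10675 - 880} - 25008 = \sqrt{-11555} - 25008 = i \sqrt{11555} - 25008 = -25008 + i \sqrt{11555}$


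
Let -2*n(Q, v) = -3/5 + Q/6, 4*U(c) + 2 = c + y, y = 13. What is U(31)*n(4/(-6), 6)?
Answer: 56/15 ≈ 3.7333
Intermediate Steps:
U(c) = 11/4 + c/4 (U(c) = -1/2 + (c + 13)/4 = -1/2 + (13 + c)/4 = -1/2 + (13/4 + c/4) = 11/4 + c/4)
n(Q, v) = 3/10 - Q/12 (n(Q, v) = -(-3/5 + Q/6)/2 = 3/10 - Q/12)
U(31)*n(4/(-6), 6) = (11/4 + (1/4)*31)*(3/10 - 1/(3*(-6))) = (11/4 + 31/4)*(3/10 - (-1)/(3*6)) = 21*(3/10 - 1/12*(-2/3))/2 = 21*(3/10 + 1/18)/2 = (21/2)*(16/45) = 56/15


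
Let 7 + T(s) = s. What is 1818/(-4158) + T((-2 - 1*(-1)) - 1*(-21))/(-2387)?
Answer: -3170/7161 ≈ -0.44268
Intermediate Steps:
T(s) = -7 + s
1818/(-4158) + T((-2 - 1*(-1)) - 1*(-21))/(-2387) = 1818/(-4158) + (-7 + ((-2 - 1*(-1)) - 1*(-21)))/(-2387) = 1818*(-1/4158) + (-7 + ((-2 + 1) + 21))*(-1/2387) = -101/231 + (-7 + (-1 + 21))*(-1/2387) = -101/231 + (-7 + 20)*(-1/2387) = -101/231 + 13*(-1/2387) = -101/231 - 13/2387 = -3170/7161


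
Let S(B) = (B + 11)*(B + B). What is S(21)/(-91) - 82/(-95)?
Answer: -17174/1235 ≈ -13.906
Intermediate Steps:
S(B) = 2*B*(11 + B) (S(B) = (11 + B)*(2*B) = 2*B*(11 + B))
S(21)/(-91) - 82/(-95) = (2*21*(11 + 21))/(-91) - 82/(-95) = (2*21*32)*(-1/91) - 82*(-1/95) = 1344*(-1/91) + 82/95 = -192/13 + 82/95 = -17174/1235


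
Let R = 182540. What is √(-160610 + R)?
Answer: √21930 ≈ 148.09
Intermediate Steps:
√(-160610 + R) = √(-160610 + 182540) = √21930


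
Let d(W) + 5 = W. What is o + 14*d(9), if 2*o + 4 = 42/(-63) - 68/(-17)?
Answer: 167/3 ≈ 55.667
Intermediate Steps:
d(W) = -5 + W
o = -⅓ (o = -2 + (42/(-63) - 68/(-17))/2 = -2 + (42*(-1/63) - 68*(-1/17))/2 = -2 + (-⅔ + 4)/2 = -2 + (½)*(10/3) = -2 + 5/3 = -⅓ ≈ -0.33333)
o + 14*d(9) = -⅓ + 14*(-5 + 9) = -⅓ + 14*4 = -⅓ + 56 = 167/3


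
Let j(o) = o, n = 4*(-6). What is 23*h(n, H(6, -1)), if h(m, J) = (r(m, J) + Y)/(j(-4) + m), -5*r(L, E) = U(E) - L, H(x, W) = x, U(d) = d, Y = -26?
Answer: 184/7 ≈ 26.286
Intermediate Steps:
n = -24
r(L, E) = -E/5 + L/5 (r(L, E) = -(E - L)/5 = -E/5 + L/5)
h(m, J) = (-26 - J/5 + m/5)/(-4 + m) (h(m, J) = ((-J/5 + m/5) - 26)/(-4 + m) = (-26 - J/5 + m/5)/(-4 + m))
23*h(n, H(6, -1)) = 23*((-130 - 24 - 1*6)/(5*(-4 - 24))) = 23*((⅕)*(-130 - 24 - 6)/(-28)) = 23*((⅕)*(-1/28)*(-160)) = 23*(8/7) = 184/7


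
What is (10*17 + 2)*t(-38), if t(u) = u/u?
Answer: 172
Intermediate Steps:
t(u) = 1
(10*17 + 2)*t(-38) = (10*17 + 2)*1 = (170 + 2)*1 = 172*1 = 172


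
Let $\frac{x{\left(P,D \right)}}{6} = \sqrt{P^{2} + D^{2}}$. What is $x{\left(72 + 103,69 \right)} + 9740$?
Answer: $9740 + 6 \sqrt{35386} \approx 10869.0$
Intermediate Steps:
$x{\left(P,D \right)} = 6 \sqrt{D^{2} + P^{2}}$ ($x{\left(P,D \right)} = 6 \sqrt{P^{2} + D^{2}} = 6 \sqrt{D^{2} + P^{2}}$)
$x{\left(72 + 103,69 \right)} + 9740 = 6 \sqrt{69^{2} + \left(72 + 103\right)^{2}} + 9740 = 6 \sqrt{4761 + 175^{2}} + 9740 = 6 \sqrt{4761 + 30625} + 9740 = 6 \sqrt{35386} + 9740 = 9740 + 6 \sqrt{35386}$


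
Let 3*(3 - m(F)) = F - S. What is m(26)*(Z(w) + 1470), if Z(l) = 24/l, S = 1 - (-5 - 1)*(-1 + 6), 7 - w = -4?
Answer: 75572/11 ≈ 6870.2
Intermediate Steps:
w = 11 (w = 7 - 1*(-4) = 7 + 4 = 11)
S = 31 (S = 1 - (-6)*5 = 1 - 1*(-30) = 1 + 30 = 31)
m(F) = 40/3 - F/3 (m(F) = 3 - (F - 1*31)/3 = 3 - (F - 31)/3 = 3 - (-31 + F)/3 = 3 + (31/3 - F/3) = 40/3 - F/3)
m(26)*(Z(w) + 1470) = (40/3 - ⅓*26)*(24/11 + 1470) = (40/3 - 26/3)*(24*(1/11) + 1470) = 14*(24/11 + 1470)/3 = (14/3)*(16194/11) = 75572/11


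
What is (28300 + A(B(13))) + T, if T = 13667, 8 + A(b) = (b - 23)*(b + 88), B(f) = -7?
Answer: 39529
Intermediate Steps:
A(b) = -8 + (-23 + b)*(88 + b) (A(b) = -8 + (b - 23)*(b + 88) = -8 + (-23 + b)*(88 + b))
(28300 + A(B(13))) + T = (28300 + (-2032 + (-7)² + 65*(-7))) + 13667 = (28300 + (-2032 + 49 - 455)) + 13667 = (28300 - 2438) + 13667 = 25862 + 13667 = 39529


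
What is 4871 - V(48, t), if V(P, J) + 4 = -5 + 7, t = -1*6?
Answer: 4873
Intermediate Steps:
t = -6
V(P, J) = -2 (V(P, J) = -4 + (-5 + 7) = -4 + 2 = -2)
4871 - V(48, t) = 4871 - 1*(-2) = 4871 + 2 = 4873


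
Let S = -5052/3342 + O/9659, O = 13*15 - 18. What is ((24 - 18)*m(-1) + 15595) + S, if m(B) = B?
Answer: 83861767818/5380063 ≈ 15588.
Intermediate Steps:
O = 177 (O = 195 - 18 = 177)
S = -8034289/5380063 (S = -5052/3342 + 177/9659 = -5052*1/3342 + 177*(1/9659) = -842/557 + 177/9659 = -8034289/5380063 ≈ -1.4933)
((24 - 18)*m(-1) + 15595) + S = ((24 - 18)*(-1) + 15595) - 8034289/5380063 = (6*(-1) + 15595) - 8034289/5380063 = (-6 + 15595) - 8034289/5380063 = 15589 - 8034289/5380063 = 83861767818/5380063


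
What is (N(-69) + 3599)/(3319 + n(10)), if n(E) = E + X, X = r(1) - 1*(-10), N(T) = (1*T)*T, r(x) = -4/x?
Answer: 1672/667 ≈ 2.5067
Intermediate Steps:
N(T) = T² (N(T) = T*T = T²)
X = 6 (X = -4/1 - 1*(-10) = -4*1 + 10 = -4 + 10 = 6)
n(E) = 6 + E (n(E) = E + 6 = 6 + E)
(N(-69) + 3599)/(3319 + n(10)) = ((-69)² + 3599)/(3319 + (6 + 10)) = (4761 + 3599)/(3319 + 16) = 8360/3335 = 8360*(1/3335) = 1672/667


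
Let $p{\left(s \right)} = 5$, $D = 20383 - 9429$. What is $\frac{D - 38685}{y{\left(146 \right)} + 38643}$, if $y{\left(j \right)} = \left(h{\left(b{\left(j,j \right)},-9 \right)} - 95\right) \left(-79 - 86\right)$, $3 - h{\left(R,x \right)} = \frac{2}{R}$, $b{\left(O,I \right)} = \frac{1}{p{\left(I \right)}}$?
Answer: $- \frac{2521}{5043} \approx -0.4999$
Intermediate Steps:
$D = 10954$
$b{\left(O,I \right)} = \frac{1}{5}$
$h{\left(R,x \right)} = 3 - \frac{2}{R}$
$y{\left(j \right)} = 16830$ ($y{\left(j \right)} = \left(\left(3 - 2 \frac{1}{\frac{1}{5}}\right) - 95\right) \left(-79 - 86\right) = \left(\left(3 - 10\right) - 95\right) \left(-165\right) = \left(-7 - 95\right) \left(-165\right) = \left(-102\right) \left(-165\right) = 16830$)
$\frac{D - 38685}{y{\left(146 \right)} + 38643} = \frac{10954 - 38685}{16830 + 38643} = - \frac{27731}{55473} = \left(-27731\right) \frac{1}{55473} = - \frac{2521}{5043}$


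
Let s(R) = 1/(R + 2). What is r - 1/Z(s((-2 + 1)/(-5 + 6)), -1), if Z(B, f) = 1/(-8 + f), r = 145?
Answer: 154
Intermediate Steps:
s(R) = 1/(2 + R)
r - 1/Z(s((-2 + 1)/(-5 + 6)), -1) = 145 - 1/(1/(-8 - 1)) = 145 - 1/(1/(-9)) = 145 - 1/(-⅑) = 145 - 1*(-9) = 145 + 9 = 154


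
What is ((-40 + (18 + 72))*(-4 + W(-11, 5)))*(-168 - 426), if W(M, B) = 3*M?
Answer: 1098900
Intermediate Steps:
((-40 + (18 + 72))*(-4 + W(-11, 5)))*(-168 - 426) = ((-40 + (18 + 72))*(-4 + 3*(-11)))*(-168 - 426) = ((-40 + 90)*(-4 - 33))*(-594) = (50*(-37))*(-594) = -1850*(-594) = 1098900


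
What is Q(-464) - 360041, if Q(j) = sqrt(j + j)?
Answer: -360041 + 4*I*sqrt(58) ≈ -3.6004e+5 + 30.463*I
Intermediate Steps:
Q(j) = sqrt(2)*sqrt(j) (Q(j) = sqrt(2*j) = sqrt(2)*sqrt(j))
Q(-464) - 360041 = sqrt(2)*sqrt(-464) - 360041 = sqrt(2)*(4*I*sqrt(29)) - 360041 = 4*I*sqrt(58) - 360041 = -360041 + 4*I*sqrt(58)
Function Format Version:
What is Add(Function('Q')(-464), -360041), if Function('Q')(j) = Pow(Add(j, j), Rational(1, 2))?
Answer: Add(-360041, Mul(4, I, Pow(58, Rational(1, 2)))) ≈ Add(-3.6004e+5, Mul(30.463, I))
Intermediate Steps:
Function('Q')(j) = Mul(Pow(2, Rational(1, 2)), Pow(j, Rational(1, 2))) (Function('Q')(j) = Pow(Mul(2, j), Rational(1, 2)) = Mul(Pow(2, Rational(1, 2)), Pow(j, Rational(1, 2))))
Add(Function('Q')(-464), -360041) = Add(Mul(Pow(2, Rational(1, 2)), Pow(-464, Rational(1, 2))), -360041) = Add(Mul(Pow(2, Rational(1, 2)), Mul(4, I, Pow(29, Rational(1, 2)))), -360041) = Add(Mul(4, I, Pow(58, Rational(1, 2))), -360041) = Add(-360041, Mul(4, I, Pow(58, Rational(1, 2))))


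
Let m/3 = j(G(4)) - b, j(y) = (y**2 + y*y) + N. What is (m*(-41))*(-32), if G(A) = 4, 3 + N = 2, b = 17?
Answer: 55104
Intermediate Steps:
N = -1 (N = -3 + 2 = -1)
j(y) = -1 + 2*y**2 (j(y) = (y**2 + y*y) - 1 = (y**2 + y**2) - 1 = 2*y**2 - 1 = -1 + 2*y**2)
m = 42 (m = 3*((-1 + 2*4**2) - 1*17) = 3*((-1 + 2*16) - 17) = 3*((-1 + 32) - 17) = 3*(31 - 17) = 3*14 = 42)
(m*(-41))*(-32) = (42*(-41))*(-32) = -1722*(-32) = 55104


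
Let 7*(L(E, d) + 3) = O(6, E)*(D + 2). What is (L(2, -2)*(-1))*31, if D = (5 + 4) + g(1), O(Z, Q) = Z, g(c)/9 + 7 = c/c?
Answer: 8649/7 ≈ 1235.6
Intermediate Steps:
g(c) = -54 (g(c) = -63 + 9*(c/c) = -63 + 9*1 = -63 + 9 = -54)
D = -45 (D = (5 + 4) - 54 = 9 - 54 = -45)
L(E, d) = -279/7 (L(E, d) = -3 + (6*(-45 + 2))/7 = -3 + (6*(-43))/7 = -3 + (⅐)*(-258) = -3 - 258/7 = -279/7)
(L(2, -2)*(-1))*31 = -279/7*(-1)*31 = (279/7)*31 = 8649/7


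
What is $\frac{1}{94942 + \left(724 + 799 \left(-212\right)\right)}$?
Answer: $- \frac{1}{73722} \approx -1.3564 \cdot 10^{-5}$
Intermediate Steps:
$\frac{1}{94942 + \left(724 + 799 \left(-212\right)\right)} = \frac{1}{94942 + \left(724 - 169388\right)} = \frac{1}{94942 - 168664} = \frac{1}{-73722} = - \frac{1}{73722}$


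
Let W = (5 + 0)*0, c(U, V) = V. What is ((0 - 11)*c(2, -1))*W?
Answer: 0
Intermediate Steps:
W = 0 (W = 5*0 = 0)
((0 - 11)*c(2, -1))*W = ((0 - 11)*(-1))*0 = -11*(-1)*0 = 11*0 = 0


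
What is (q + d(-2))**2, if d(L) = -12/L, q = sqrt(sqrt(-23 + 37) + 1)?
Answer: (6 + sqrt(1 + sqrt(14)))**2 ≈ 66.872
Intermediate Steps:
q = sqrt(1 + sqrt(14)) (q = sqrt(sqrt(14) + 1) = sqrt(1 + sqrt(14)) ≈ 2.1775)
(q + d(-2))**2 = (sqrt(1 + sqrt(14)) - 12/(-2))**2 = (sqrt(1 + sqrt(14)) - 12*(-1/2))**2 = (sqrt(1 + sqrt(14)) + 6)**2 = (6 + sqrt(1 + sqrt(14)))**2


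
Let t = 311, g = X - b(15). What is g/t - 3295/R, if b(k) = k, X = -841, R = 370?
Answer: -268293/23014 ≈ -11.658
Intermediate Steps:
g = -856 (g = -841 - 1*15 = -841 - 15 = -856)
g/t - 3295/R = -856/311 - 3295/370 = -856*1/311 - 3295*1/370 = -856/311 - 659/74 = -268293/23014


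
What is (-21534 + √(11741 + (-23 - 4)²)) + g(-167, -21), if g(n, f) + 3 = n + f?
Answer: -21725 + √12470 ≈ -21613.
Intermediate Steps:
g(n, f) = -3 + f + n (g(n, f) = -3 + (n + f) = -3 + (f + n) = -3 + f + n)
(-21534 + √(11741 + (-23 - 4)²)) + g(-167, -21) = (-21534 + √(11741 + (-23 - 4)²)) + (-3 - 21 - 167) = (-21534 + √(11741 + (-27)²)) - 191 = (-21534 + √(11741 + 729)) - 191 = (-21534 + √12470) - 191 = -21725 + √12470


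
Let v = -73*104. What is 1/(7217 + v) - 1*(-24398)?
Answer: 9149249/375 ≈ 24398.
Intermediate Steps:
v = -7592
1/(7217 + v) - 1*(-24398) = 1/(7217 - 7592) - 1*(-24398) = 1/(-375) + 24398 = -1/375 + 24398 = 9149249/375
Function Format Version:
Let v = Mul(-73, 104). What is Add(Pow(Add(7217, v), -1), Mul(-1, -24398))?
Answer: Rational(9149249, 375) ≈ 24398.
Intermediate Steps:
v = -7592
Add(Pow(Add(7217, v), -1), Mul(-1, -24398)) = Add(Pow(Add(7217, -7592), -1), Mul(-1, -24398)) = Add(Pow(-375, -1), 24398) = Add(Rational(-1, 375), 24398) = Rational(9149249, 375)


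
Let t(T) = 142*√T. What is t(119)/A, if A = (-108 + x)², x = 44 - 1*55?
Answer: 142*√119/14161 ≈ 0.10939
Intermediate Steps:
x = -11 (x = 44 - 55 = -11)
A = 14161 (A = (-108 - 11)² = (-119)² = 14161)
t(119)/A = (142*√119)/14161 = (142*√119)*(1/14161) = 142*√119/14161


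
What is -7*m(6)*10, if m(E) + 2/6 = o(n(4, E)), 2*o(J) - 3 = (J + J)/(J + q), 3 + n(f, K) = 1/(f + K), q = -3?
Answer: -20545/177 ≈ -116.07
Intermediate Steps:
n(f, K) = -3 + 1/(K + f) (n(f, K) = -3 + 1/(f + K) = -3 + 1/(K + f))
o(J) = 3/2 + J/(-3 + J) (o(J) = 3/2 + ((J + J)/(J - 3))/2 = 3/2 + ((2*J)/(-3 + J))/2 = 3/2 + (2*J/(-3 + J))/2 = 3/2 + J/(-3 + J))
m(E) = -⅓ + (-9 + 5*(-11 - 3*E)/(4 + E))/(2*(-3 + (-11 - 3*E)/(4 + E))) (m(E) = -⅓ + (-9 + 5*((1 - 3*E - 3*4)/(E + 4)))/(2*(-3 + (1 - 3*E - 3*4)/(E + 4))) = -⅓ + (-9 + 5*((1 - 3*E - 12)/(4 + E)))/(2*(-3 + (1 - 3*E - 12)/(4 + E))) = -⅓ + (-9 + 5*((-11 - 3*E)/(4 + E)))/(2*(-3 + (-11 - 3*E)/(4 + E))) = -⅓ + (-9 + 5*(-11 - 3*E)/(4 + E))/(2*(-3 + (-11 - 3*E)/(4 + E))))
-7*m(6)*10 = -7*(227 + 60*6)/(6*(23 + 6*6))*10 = -7*(227 + 360)/(6*(23 + 36))*10 = -7*587/(6*59)*10 = -7*587/354*10 = -4109/354*10 = -20545/177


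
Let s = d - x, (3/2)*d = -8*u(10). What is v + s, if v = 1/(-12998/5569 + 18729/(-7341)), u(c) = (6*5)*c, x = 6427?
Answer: -534398092414/66573373 ≈ -8027.2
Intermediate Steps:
u(c) = 30*c
d = -1600 (d = 2*(-240*10)/3 = 2*(-8*300)/3 = (⅔)*(-2400) = -1600)
s = -8027 (s = -1600 - 1*6427 = -1600 - 6427 = -8027)
v = -13627343/66573373 (v = 1/(-12998*1/5569 + 18729*(-1/7341)) = 1/(-12998/5569 - 6243/2447) = 1/(-66573373/13627343) = -13627343/66573373 ≈ -0.20470)
v + s = -13627343/66573373 - 8027 = -534398092414/66573373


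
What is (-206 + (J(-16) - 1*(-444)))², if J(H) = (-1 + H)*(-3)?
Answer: 83521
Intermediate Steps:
J(H) = 3 - 3*H
(-206 + (J(-16) - 1*(-444)))² = (-206 + ((3 - 3*(-16)) - 1*(-444)))² = (-206 + ((3 + 48) + 444))² = (-206 + (51 + 444))² = (-206 + 495)² = 289² = 83521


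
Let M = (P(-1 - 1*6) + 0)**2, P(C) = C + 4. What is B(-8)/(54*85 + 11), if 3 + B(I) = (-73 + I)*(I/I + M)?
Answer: -813/4601 ≈ -0.17670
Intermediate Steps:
P(C) = 4 + C
M = 9 (M = ((4 + (-1 - 1*6)) + 0)**2 = ((4 + (-1 - 6)) + 0)**2 = ((4 - 7) + 0)**2 = (-3 + 0)**2 = (-3)**2 = 9)
B(I) = -733 + 10*I (B(I) = -3 + (-73 + I)*(I/I + 9) = -3 + (-73 + I)*(1 + 9) = -3 + (-73 + I)*10 = -3 + (-730 + 10*I) = -733 + 10*I)
B(-8)/(54*85 + 11) = (-733 + 10*(-8))/(54*85 + 11) = (-733 - 80)/(4590 + 11) = -813/4601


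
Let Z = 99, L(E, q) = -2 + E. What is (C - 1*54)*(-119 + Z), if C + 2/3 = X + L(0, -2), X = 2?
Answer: 3280/3 ≈ 1093.3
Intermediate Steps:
C = -⅔ (C = -⅔ + (2 + (-2 + 0)) = -⅔ + (2 - 2) = -⅔ + 0 = -⅔ ≈ -0.66667)
(C - 1*54)*(-119 + Z) = (-⅔ - 1*54)*(-119 + 99) = (-⅔ - 54)*(-20) = -164/3*(-20) = 3280/3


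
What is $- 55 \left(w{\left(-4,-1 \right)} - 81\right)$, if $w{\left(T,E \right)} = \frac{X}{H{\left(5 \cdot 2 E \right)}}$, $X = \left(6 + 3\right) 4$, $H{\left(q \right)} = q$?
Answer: $4653$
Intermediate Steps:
$X = 36$ ($X = 9 \cdot 4 = 36$)
$w{\left(T,E \right)} = \frac{18}{5 E}$ ($w{\left(T,E \right)} = \frac{36}{5 \cdot 2 E} = \frac{36}{10 E} = 36 \frac{1}{10 E} = \frac{18}{5 E}$)
$- 55 \left(w{\left(-4,-1 \right)} - 81\right) = - 55 \left(\frac{18}{5 \left(-1\right)} - 81\right) = - 55 \left(\frac{18}{5} \left(-1\right) - 81\right) = - 55 \left(- \frac{18}{5} - 81\right) = \left(-55\right) \left(- \frac{423}{5}\right) = 4653$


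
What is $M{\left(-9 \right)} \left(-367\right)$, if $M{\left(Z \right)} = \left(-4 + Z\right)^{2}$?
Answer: $-62023$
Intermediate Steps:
$M{\left(-9 \right)} \left(-367\right) = \left(-4 - 9\right)^{2} \left(-367\right) = \left(-13\right)^{2} \left(-367\right) = 169 \left(-367\right) = -62023$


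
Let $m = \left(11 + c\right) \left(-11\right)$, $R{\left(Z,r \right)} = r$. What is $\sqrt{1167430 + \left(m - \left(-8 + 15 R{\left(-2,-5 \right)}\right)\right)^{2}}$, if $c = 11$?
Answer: $\sqrt{1192711} \approx 1092.1$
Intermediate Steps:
$m = -242$ ($m = \left(11 + 11\right) \left(-11\right) = 22 \left(-11\right) = -242$)
$\sqrt{1167430 + \left(m - \left(-8 + 15 R{\left(-2,-5 \right)}\right)\right)^{2}} = \sqrt{1167430 + \left(-242 + \left(\left(-15\right) \left(-5\right) + 8\right)\right)^{2}} = \sqrt{1167430 + \left(-242 + \left(75 + 8\right)\right)^{2}} = \sqrt{1167430 + \left(-242 + 83\right)^{2}} = \sqrt{1167430 + \left(-159\right)^{2}} = \sqrt{1167430 + 25281} = \sqrt{1192711}$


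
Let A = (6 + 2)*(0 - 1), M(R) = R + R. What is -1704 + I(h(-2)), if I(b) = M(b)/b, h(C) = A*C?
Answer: -1702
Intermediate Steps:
M(R) = 2*R
A = -8 (A = 8*(-1) = -8)
h(C) = -8*C
I(b) = 2 (I(b) = (2*b)/b = 2)
-1704 + I(h(-2)) = -1704 + 2 = -1702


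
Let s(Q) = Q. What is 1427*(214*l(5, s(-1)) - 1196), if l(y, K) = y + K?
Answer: -485180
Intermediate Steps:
l(y, K) = K + y
1427*(214*l(5, s(-1)) - 1196) = 1427*(214*(-1 + 5) - 1196) = 1427*(214*4 - 1196) = 1427*(856 - 1196) = 1427*(-340) = -485180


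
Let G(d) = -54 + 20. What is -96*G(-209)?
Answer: 3264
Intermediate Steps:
G(d) = -34
-96*G(-209) = -96*(-34) = 3264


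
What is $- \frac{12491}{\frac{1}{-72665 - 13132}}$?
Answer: $1071690327$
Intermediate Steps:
$- \frac{12491}{\frac{1}{-72665 - 13132}} = - \frac{12491}{\frac{1}{-85797}} = - \frac{12491}{- \frac{1}{85797}} = \left(-12491\right) \left(-85797\right) = 1071690327$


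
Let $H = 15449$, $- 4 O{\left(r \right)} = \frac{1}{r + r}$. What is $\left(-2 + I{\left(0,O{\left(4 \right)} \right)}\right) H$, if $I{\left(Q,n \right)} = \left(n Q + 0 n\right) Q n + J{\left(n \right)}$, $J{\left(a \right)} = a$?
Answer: $- \frac{1004185}{32} \approx -31381.0$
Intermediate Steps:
$O{\left(r \right)} = - \frac{1}{8 r}$ ($O{\left(r \right)} = - \frac{1}{4 \left(r + r\right)} = - \frac{1}{4 \cdot 2 r} = - \frac{\frac{1}{2} \frac{1}{r}}{4} = - \frac{1}{8 r}$)
$I{\left(Q,n \right)} = n + Q^{2} n^{2}$ ($I{\left(Q,n \right)} = \left(n Q + 0 n\right) Q n + n = \left(Q n + 0\right) Q n + n = Q n Q n + n = n Q^{2} n + n = Q^{2} n^{2} + n = n + Q^{2} n^{2}$)
$\left(-2 + I{\left(0,O{\left(4 \right)} \right)}\right) H = \left(-2 + - \frac{1}{8 \cdot 4} \left(1 + - \frac{1}{8 \cdot 4} \cdot 0^{2}\right)\right) 15449 = \left(-2 + \left(- \frac{1}{8}\right) \frac{1}{4} \left(1 + \left(- \frac{1}{8}\right) \frac{1}{4} \cdot 0\right)\right) 15449 = \left(-2 - \frac{1 - 0}{32}\right) 15449 = \left(-2 - \frac{1 + 0}{32}\right) 15449 = \left(-2 - \frac{1}{32}\right) 15449 = \left(- \frac{65}{32}\right) 15449 = - \frac{1004185}{32}$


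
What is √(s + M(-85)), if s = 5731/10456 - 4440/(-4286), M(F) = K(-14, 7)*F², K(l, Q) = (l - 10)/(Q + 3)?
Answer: I*√2176330846953346334/11203604 ≈ 131.68*I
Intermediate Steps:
K(l, Q) = (-10 + l)/(3 + Q)
M(F) = -12*F²/5 (M(F) = ((-10 - 14)/(3 + 7))*F² = (-24/10)*F² = ((⅒)*(-24))*F² = -12*F²/5)
s = 35493853/22407208 (s = 5731*(1/10456) - 4440*(-1/4286) = 5731/10456 + 2220/2143 = 35493853/22407208 ≈ 1.5840)
√(s + M(-85)) = √(35493853/22407208 - 12/5*(-85)²) = √(35493853/22407208 - 12/5*7225) = √(35493853/22407208 - 17340) = √(-388505492867/22407208) = I*√2176330846953346334/11203604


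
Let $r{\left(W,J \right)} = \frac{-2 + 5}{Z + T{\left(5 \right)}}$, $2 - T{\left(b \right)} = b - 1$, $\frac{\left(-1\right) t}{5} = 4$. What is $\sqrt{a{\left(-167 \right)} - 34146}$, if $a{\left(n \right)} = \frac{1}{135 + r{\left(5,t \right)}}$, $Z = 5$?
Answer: $\frac{i \sqrt{157891070}}{68} \approx 184.79 i$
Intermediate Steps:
$t = -20$ ($t = \left(-5\right) 4 = -20$)
$T{\left(b \right)} = 3 - b$ ($T{\left(b \right)} = 2 - \left(b - 1\right) = 2 - \left(-1 + b\right) = 3 - b$)
$r{\left(W,J \right)} = 1$ ($r{\left(W,J \right)} = \frac{-2 + 5}{5 + \left(3 - 5\right)} = \frac{3}{5 + \left(3 - 5\right)} = \frac{3}{5 - 2} = \frac{3}{3} = 3 \cdot \frac{1}{3} = 1$)
$a{\left(n \right)} = \frac{1}{136}$ ($a{\left(n \right)} = \frac{1}{135 + 1} = \frac{1}{136}$)
$\sqrt{a{\left(-167 \right)} - 34146} = \sqrt{\frac{1}{136} - 34146} = \sqrt{- \frac{4643855}{136}} = \frac{i \sqrt{157891070}}{68}$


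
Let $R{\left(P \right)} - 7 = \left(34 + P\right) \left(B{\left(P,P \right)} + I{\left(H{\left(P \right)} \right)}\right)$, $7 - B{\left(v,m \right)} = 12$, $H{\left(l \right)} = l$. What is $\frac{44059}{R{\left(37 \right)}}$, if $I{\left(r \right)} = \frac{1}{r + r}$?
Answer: $- \frac{3260366}{25681} \approx -126.96$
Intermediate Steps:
$B{\left(v,m \right)} = -5$ ($B{\left(v,m \right)} = 7 - 12 = -5$)
$I{\left(r \right)} = \frac{1}{2 r}$
$R{\left(P \right)} = 7 + \left(-5 + \frac{1}{2 P}\right) \left(34 + P\right)$ ($R{\left(P \right)} = 7 + \left(34 + P\right) \left(-5 + \frac{1}{2 P}\right) = 7 + \left(-5 + \frac{1}{2 P}\right) \left(34 + P\right)$)
$\frac{44059}{R{\left(37 \right)}} = \frac{44059}{- \frac{325}{2} - 185 + \frac{17}{37}} = \frac{44059}{- \frac{25681}{74}} = 44059 \left(- \frac{74}{25681}\right) = - \frac{3260366}{25681}$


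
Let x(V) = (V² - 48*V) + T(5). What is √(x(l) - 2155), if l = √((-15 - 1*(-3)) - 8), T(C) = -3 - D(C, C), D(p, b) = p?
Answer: √(-2183 - 96*I*√5) ≈ 2.2944 - 46.779*I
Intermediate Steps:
T(C) = -3 - C
l = 2*I*√5 (l = √((-15 + 3) - 8) = √(-12 - 8) = √(-20) = 2*I*√5 ≈ 4.4721*I)
x(V) = -8 + V² - 48*V (x(V) = (V² - 48*V) + (-3 - 1*5) = (V² - 48*V) + (-3 - 5) = (V² - 48*V) - 8 = -8 + V² - 48*V)
√(x(l) - 2155) = √((-8 + (2*I*√5)² - 96*I*√5) - 2155) = √((-8 - 20 - 96*I*√5) - 2155) = √((-28 - 96*I*√5) - 2155) = √(-2183 - 96*I*√5)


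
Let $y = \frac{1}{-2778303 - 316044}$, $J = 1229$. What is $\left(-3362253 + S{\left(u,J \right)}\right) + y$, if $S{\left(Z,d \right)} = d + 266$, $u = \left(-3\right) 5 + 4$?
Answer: $- \frac{10399351435027}{3094347} \approx -3.3608 \cdot 10^{6}$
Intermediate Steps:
$u = -11$ ($u = -15 + 4 = -11$)
$y = - \frac{1}{3094347}$ ($y = \frac{1}{-3094347} = - \frac{1}{3094347} \approx -3.2317 \cdot 10^{-7}$)
$S{\left(Z,d \right)} = 266 + d$
$\left(-3362253 + S{\left(u,J \right)}\right) + y = \left(-3362253 + \left(266 + 1229\right)\right) - \frac{1}{3094347} = \left(-3362253 + 1495\right) - \frac{1}{3094347} = -3360758 - \frac{1}{3094347} = - \frac{10399351435027}{3094347}$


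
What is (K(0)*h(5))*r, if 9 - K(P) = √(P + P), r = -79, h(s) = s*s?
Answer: -17775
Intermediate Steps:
h(s) = s²
K(P) = 9 - √2*√P (K(P) = 9 - √(P + P) = 9 - √(2*P) = 9 - √2*√P)
(K(0)*h(5))*r = ((9 - √2*√0)*5²)*(-79) = ((9 - 1*√2*0)*25)*(-79) = ((9 + 0)*25)*(-79) = (9*25)*(-79) = 225*(-79) = -17775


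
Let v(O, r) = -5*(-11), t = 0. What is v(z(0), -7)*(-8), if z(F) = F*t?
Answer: -440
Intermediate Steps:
z(F) = 0 (z(F) = F*0 = 0)
v(O, r) = 55
v(z(0), -7)*(-8) = 55*(-8) = -440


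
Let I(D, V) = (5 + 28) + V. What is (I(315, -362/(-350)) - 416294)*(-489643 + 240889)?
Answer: 18120608014476/175 ≈ 1.0355e+11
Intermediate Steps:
I(D, V) = 33 + V
(I(315, -362/(-350)) - 416294)*(-489643 + 240889) = ((33 - 362/(-350)) - 416294)*(-489643 + 240889) = ((33 - 362*(-1/350)) - 416294)*(-248754) = ((33 + 181/175) - 416294)*(-248754) = (5956/175 - 416294)*(-248754) = -72845494/175*(-248754) = 18120608014476/175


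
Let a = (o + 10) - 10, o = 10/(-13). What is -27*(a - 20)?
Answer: 7290/13 ≈ 560.77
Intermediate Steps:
o = -10/13 (o = 10*(-1/13) = -10/13 ≈ -0.76923)
a = -10/13 (a = (-10/13 + 10) - 10 = 120/13 - 10 = -10/13 ≈ -0.76923)
-27*(a - 20) = -27*(-10/13 - 20) = -27*(-270/13) = 7290/13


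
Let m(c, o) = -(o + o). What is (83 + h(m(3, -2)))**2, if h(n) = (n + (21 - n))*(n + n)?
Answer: 63001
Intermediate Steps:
m(c, o) = -2*o
h(n) = 42*n (h(n) = 21*(2*n) = 42*n)
(83 + h(m(3, -2)))**2 = (83 + 42*(-2*(-2)))**2 = (83 + 42*4)**2 = (83 + 168)**2 = 251**2 = 63001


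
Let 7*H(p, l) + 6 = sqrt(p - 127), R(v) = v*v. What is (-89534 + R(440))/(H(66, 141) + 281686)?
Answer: 1436378457752/3887979465677 - 728462*I*sqrt(61)/3887979465677 ≈ 0.36944 - 1.4633e-6*I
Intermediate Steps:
R(v) = v**2
H(p, l) = -6/7 + sqrt(-127 + p)/7 (H(p, l) = -6/7 + sqrt(p - 127)/7 = -6/7 + sqrt(-127 + p)/7)
(-89534 + R(440))/(H(66, 141) + 281686) = (-89534 + 440**2)/((-6/7 + sqrt(-127 + 66)/7) + 281686) = (-89534 + 193600)/((-6/7 + sqrt(-61)/7) + 281686) = 104066/((-6/7 + (I*sqrt(61))/7) + 281686) = 104066/((-6/7 + I*sqrt(61)/7) + 281686) = 104066/(1971796/7 + I*sqrt(61)/7)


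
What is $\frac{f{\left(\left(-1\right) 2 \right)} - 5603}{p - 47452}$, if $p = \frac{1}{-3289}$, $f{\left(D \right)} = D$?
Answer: $\frac{970255}{8214191} \approx 0.11812$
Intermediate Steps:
$p = - \frac{1}{3289} \approx -0.00030404$
$\frac{f{\left(\left(-1\right) 2 \right)} - 5603}{p - 47452} = \frac{\left(-1\right) 2 - 5603}{- \frac{1}{3289} - 47452} = \frac{-2 - 5603}{- \frac{156069629}{3289}} = \left(-5605\right) \left(- \frac{3289}{156069629}\right) = \frac{970255}{8214191}$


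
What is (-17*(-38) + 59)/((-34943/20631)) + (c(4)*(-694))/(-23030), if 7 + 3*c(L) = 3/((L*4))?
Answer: -8040553904689/19313694960 ≈ -416.31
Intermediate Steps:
c(L) = -7/3 + 1/(4*L) (c(L) = -7/3 + (3/((L*4)))/3 = -7/3 + (3/((4*L)))/3 = -7/3 + (3*(1/(4*L)))/3 = -7/3 + (3/(4*L))/3 = -7/3 + 1/(4*L))
(-17*(-38) + 59)/((-34943/20631)) + (c(4)*(-694))/(-23030) = (-17*(-38) + 59)/((-34943/20631)) + (((1/12)*(3 - 28*4)/4)*(-694))/(-23030) = (646 + 59)/((-34943*1/20631)) + (((1/12)*(1/4)*(3 - 112))*(-694))*(-1/23030) = 705/(-34943/20631) + (((1/12)*(1/4)*(-109))*(-694))*(-1/23030) = 705*(-20631/34943) - 109/48*(-694)*(-1/23030) = -14544855/34943 + (37823/24)*(-1/23030) = -14544855/34943 - 37823/552720 = -8040553904689/19313694960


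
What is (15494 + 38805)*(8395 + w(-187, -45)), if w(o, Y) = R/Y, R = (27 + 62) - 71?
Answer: 2279091927/5 ≈ 4.5582e+8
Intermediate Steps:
R = 18 (R = 89 - 71 = 18)
w(o, Y) = 18/Y
(15494 + 38805)*(8395 + w(-187, -45)) = (15494 + 38805)*(8395 + 18/(-45)) = 54299*(8395 + 18*(-1/45)) = 54299*(8395 - 2/5) = 54299*(41973/5) = 2279091927/5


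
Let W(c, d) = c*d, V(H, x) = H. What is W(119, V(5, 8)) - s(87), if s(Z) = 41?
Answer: 554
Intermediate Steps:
W(119, V(5, 8)) - s(87) = 119*5 - 1*41 = 595 - 41 = 554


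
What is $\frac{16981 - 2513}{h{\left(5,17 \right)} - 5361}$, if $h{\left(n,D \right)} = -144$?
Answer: $- \frac{14468}{5505} \approx -2.6282$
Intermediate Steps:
$\frac{16981 - 2513}{h{\left(5,17 \right)} - 5361} = \frac{16981 - 2513}{-144 - 5361} = \frac{14468}{-5505} = 14468 \left(- \frac{1}{5505}\right) = - \frac{14468}{5505}$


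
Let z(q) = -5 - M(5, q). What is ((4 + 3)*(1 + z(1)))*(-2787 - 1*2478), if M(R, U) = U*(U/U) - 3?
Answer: 73710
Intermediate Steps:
M(R, U) = -3 + U (M(R, U) = U*1 - 3 = U - 3 = -3 + U)
z(q) = -2 - q (z(q) = -5 - (-3 + q) = -5 + (3 - q) = -2 - q)
((4 + 3)*(1 + z(1)))*(-2787 - 1*2478) = ((4 + 3)*(1 + (-2 - 1*1)))*(-2787 - 1*2478) = (7*(1 + (-2 - 1)))*(-2787 - 2478) = (7*(1 - 3))*(-5265) = (7*(-2))*(-5265) = -14*(-5265) = 73710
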